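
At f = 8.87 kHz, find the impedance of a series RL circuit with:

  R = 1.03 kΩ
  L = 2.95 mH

Step 1 — Angular frequency: ω = 2π·f = 2π·8870 = 5.573e+04 rad/s.
Step 2 — Component impedances:
  R: Z = R = 1030 Ω
  L: Z = jωL = j·5.573e+04·0.00295 = 0 + j164.4 Ω
Step 3 — Series combination: Z_total = R + L = 1030 + j164.4 Ω = 1043∠9.1° Ω.

Z = 1030 + j164.4 Ω = 1043∠9.1° Ω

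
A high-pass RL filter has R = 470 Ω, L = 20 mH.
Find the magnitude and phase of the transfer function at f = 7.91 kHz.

Step 1 — Angular frequency: ω = 2π·7910 = 4.97e+04 rad/s.
Step 2 — Transfer function: H(jω) = jωL/(R + jωL).
Step 3 — Numerator jωL = j·994; denominator R + jωL = 470 + j994.
Step 4 — H = 0.8173 + j0.3864.
Step 5 — Magnitude: |H| = 0.904 (-0.9 dB); phase: φ = 25.3°.

|H| = 0.904 (-0.9 dB), φ = 25.3°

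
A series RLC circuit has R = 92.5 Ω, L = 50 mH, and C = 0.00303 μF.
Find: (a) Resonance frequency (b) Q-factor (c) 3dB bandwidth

Step 1 — Resonance: ω₀ = 1/√(LC) = 1/√(0.05·3.03e-09) = 8.124e+04 rad/s.
Step 2 — f₀ = ω₀/(2π) = 1.293e+04 Hz.
Step 3 — Series Q: Q = ω₀L/R = 8.124e+04·0.05/92.5 = 43.92.
Step 4 — Bandwidth: Δω = ω₀/Q = 1850 rad/s; BW = Δω/(2π) = 294.4 Hz.

(a) f₀ = 1.293e+04 Hz  (b) Q = 43.92  (c) BW = 294.4 Hz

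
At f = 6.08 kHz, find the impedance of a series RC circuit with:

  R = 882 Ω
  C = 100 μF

Step 1 — Angular frequency: ω = 2π·f = 2π·6080 = 3.82e+04 rad/s.
Step 2 — Component impedances:
  R: Z = R = 882 Ω
  C: Z = 1/(jωC) = -j/(ω·C) = 0 - j0.2618 Ω
Step 3 — Series combination: Z_total = R + C = 882 - j0.2618 Ω = 882∠-0.0° Ω.

Z = 882 - j0.2618 Ω = 882∠-0.0° Ω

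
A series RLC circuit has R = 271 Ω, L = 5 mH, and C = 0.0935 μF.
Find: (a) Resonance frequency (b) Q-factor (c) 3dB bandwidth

Step 1 — Resonance condition Im(Z)=0 gives ω₀ = 1/√(LC).
Step 2 — ω₀ = 1/√(0.005·9.35e-08) = 4.625e+04 rad/s.
Step 3 — f₀ = ω₀/(2π) = 7361 Hz.
Step 4 — Series Q: Q = ω₀L/R = 4.625e+04·0.005/271 = 0.8533.
Step 5 — 3dB bandwidth: Δω = ω₀/Q = 5.42e+04 rad/s; BW = Δω/(2π) = 8626 Hz.

(a) f₀ = 7361 Hz  (b) Q = 0.8533  (c) BW = 8626 Hz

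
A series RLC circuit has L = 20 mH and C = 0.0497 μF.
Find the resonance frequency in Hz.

Step 1 — Resonance condition Im(Z)=0 gives ω₀ = 1/√(LC).
Step 2 — ω₀ = 1/√(0.02·4.97e-08) = 3.172e+04 rad/s.
Step 3 — f₀ = ω₀/(2π) = 5048 Hz.

f₀ = 5048 Hz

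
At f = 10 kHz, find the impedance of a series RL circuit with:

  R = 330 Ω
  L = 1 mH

Step 1 — Angular frequency: ω = 2π·f = 2π·1e+04 = 6.283e+04 rad/s.
Step 2 — Component impedances:
  R: Z = R = 330 Ω
  L: Z = jωL = j·6.283e+04·0.001 = 0 + j62.83 Ω
Step 3 — Series combination: Z_total = R + L = 330 + j62.83 Ω = 335.9∠10.8° Ω.

Z = 330 + j62.83 Ω = 335.9∠10.8° Ω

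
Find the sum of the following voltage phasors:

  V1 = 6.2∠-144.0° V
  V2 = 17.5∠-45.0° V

Step 1 — Convert each phasor to rectangular form:
  V1 = 6.2·(cos(-144.0°) + j·sin(-144.0°)) = -5.016 - j3.644 V
  V2 = 17.5·(cos(-45.0°) + j·sin(-45.0°)) = 12.37 - j12.37 V
Step 2 — Sum components: V_total = 7.358 - j16.02 V.
Step 3 — Convert to polar: |V_total| = 17.63 V, ∠V_total = -65.3°.

V_total = 17.63∠-65.3° V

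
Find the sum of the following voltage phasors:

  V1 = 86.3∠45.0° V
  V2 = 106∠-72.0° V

Step 1 — Convert each phasor to rectangular form:
  V1 = 86.3·(cos(45.0°) + j·sin(45.0°)) = 61.02 + j61.02 V
  V2 = 106·(cos(-72.0°) + j·sin(-72.0°)) = 32.76 - j100.8 V
Step 2 — Sum components: V_total = 93.78 - j39.79 V.
Step 3 — Convert to polar: |V_total| = 101.9 V, ∠V_total = -23.0°.

V_total = 101.9∠-23.0° V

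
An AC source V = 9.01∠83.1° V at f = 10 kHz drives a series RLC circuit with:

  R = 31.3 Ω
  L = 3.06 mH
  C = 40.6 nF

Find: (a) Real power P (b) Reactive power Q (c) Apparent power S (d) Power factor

Step 1 — Angular frequency: ω = 2π·f = 2π·1e+04 = 6.283e+04 rad/s.
Step 2 — Component impedances:
  R: Z = R = 31.3 Ω
  L: Z = jωL = j·6.283e+04·0.00306 = 0 + j192.3 Ω
  C: Z = 1/(jωC) = -j/(ω·C) = 0 - j392 Ω
Step 3 — Series combination: Z_total = R + L + C = 31.3 - j199.7 Ω = 202.2∠-81.1° Ω.
Step 4 — Source phasor: V = 9.01∠83.1° V = 1.082 + j8.945 V.
Step 5 — Current: I = V / Z = -0.04288 + j0.01214 A = 0.04456∠164.2° A.
Step 6 — Complex power: S = V·I* = 0.06216 - j0.3967 VA.
Step 7 — Real power: P = Re(S) = 0.06216 W.
Step 8 — Reactive power: Q = Im(S) = -0.3967 VAR.
Step 9 — Apparent power: |S| = 0.4015 VA.
Step 10 — Power factor: PF = P/|S| = 0.1548 (leading).

(a) P = 0.06216 W  (b) Q = -0.3967 VAR  (c) S = 0.4015 VA  (d) PF = 0.1548 (leading)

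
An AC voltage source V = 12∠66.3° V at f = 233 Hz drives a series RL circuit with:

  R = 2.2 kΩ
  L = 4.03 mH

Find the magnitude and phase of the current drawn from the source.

Step 1 — Angular frequency: ω = 2π·f = 2π·233 = 1464 rad/s.
Step 2 — Component impedances:
  R: Z = R = 2200 Ω
  L: Z = jωL = j·1464·0.00403 = 0 + j5.9 Ω
Step 3 — Series combination: Z_total = R + L = 2200 + j5.9 Ω = 2200∠0.2° Ω.
Step 4 — Source phasor: V = 12∠66.3° V = 4.823 + j10.99 V.
Step 5 — Ohm's law: I = V / Z_total = (4.823 + j10.99) / (2200 + j5.9) = 0.002206 + j0.004989 A.
Step 6 — Convert to polar: |I| = 0.005455 A, ∠I = 66.1°.

I = 0.005455∠66.1° A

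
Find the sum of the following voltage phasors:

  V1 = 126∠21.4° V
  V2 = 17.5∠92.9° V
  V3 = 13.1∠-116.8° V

Step 1 — Convert each phasor to rectangular form:
  V1 = 126·(cos(21.4°) + j·sin(21.4°)) = 117.3 + j45.97 V
  V2 = 17.5·(cos(92.9°) + j·sin(92.9°)) = -0.8854 + j17.48 V
  V3 = 13.1·(cos(-116.8°) + j·sin(-116.8°)) = -5.906 - j11.69 V
Step 2 — Sum components: V_total = 110.5 + j51.76 V.
Step 3 — Convert to polar: |V_total| = 122 V, ∠V_total = 25.1°.

V_total = 122∠25.1° V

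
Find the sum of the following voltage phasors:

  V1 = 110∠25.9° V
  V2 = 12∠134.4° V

Step 1 — Convert each phasor to rectangular form:
  V1 = 110·(cos(25.9°) + j·sin(25.9°)) = 98.95 + j48.05 V
  V2 = 12·(cos(134.4°) + j·sin(134.4°)) = -8.396 + j8.574 V
Step 2 — Sum components: V_total = 90.56 + j56.62 V.
Step 3 — Convert to polar: |V_total| = 106.8 V, ∠V_total = 32.0°.

V_total = 106.8∠32.0° V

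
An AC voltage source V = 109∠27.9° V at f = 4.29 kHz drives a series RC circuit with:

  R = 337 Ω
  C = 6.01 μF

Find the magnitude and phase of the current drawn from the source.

Step 1 — Angular frequency: ω = 2π·f = 2π·4290 = 2.695e+04 rad/s.
Step 2 — Component impedances:
  R: Z = R = 337 Ω
  C: Z = 1/(jωC) = -j/(ω·C) = 0 - j6.173 Ω
Step 3 — Series combination: Z_total = R + C = 337 - j6.173 Ω = 337.1∠-1.0° Ω.
Step 4 — Source phasor: V = 109∠27.9° V = 96.33 + j51 V.
Step 5 — Ohm's law: I = V / Z_total = (96.33 + j51) / (337 - j6.173) = 0.283 + j0.1565 A.
Step 6 — Convert to polar: |I| = 0.3234 A, ∠I = 28.9°.

I = 0.3234∠28.9° A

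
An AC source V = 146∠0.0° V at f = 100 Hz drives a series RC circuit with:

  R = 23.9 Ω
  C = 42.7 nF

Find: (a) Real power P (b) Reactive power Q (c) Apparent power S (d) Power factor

Step 1 — Angular frequency: ω = 2π·f = 2π·100 = 628.3 rad/s.
Step 2 — Component impedances:
  R: Z = R = 23.9 Ω
  C: Z = 1/(jωC) = -j/(ω·C) = 0 - j3.727e+04 Ω
Step 3 — Series combination: Z_total = R + C = 23.9 - j3.727e+04 Ω = 3.727e+04∠-90.0° Ω.
Step 4 — Source phasor: V = 146∠0.0° V = 146 V.
Step 5 — Current: I = V / Z = 2.512e-06 + j0.003917 A = 0.003917∠90.0° A.
Step 6 — Complex power: S = V·I* = 0.0003667 - j0.5719 VA.
Step 7 — Real power: P = Re(S) = 0.0003667 W.
Step 8 — Reactive power: Q = Im(S) = -0.5719 VAR.
Step 9 — Apparent power: |S| = 0.5719 VA.
Step 10 — Power factor: PF = P/|S| = 0.0006412 (leading).

(a) P = 0.0003667 W  (b) Q = -0.5719 VAR  (c) S = 0.5719 VA  (d) PF = 0.0006412 (leading)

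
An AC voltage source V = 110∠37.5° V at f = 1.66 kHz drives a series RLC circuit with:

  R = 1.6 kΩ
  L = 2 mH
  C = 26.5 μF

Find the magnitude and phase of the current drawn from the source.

Step 1 — Angular frequency: ω = 2π·f = 2π·1660 = 1.043e+04 rad/s.
Step 2 — Component impedances:
  R: Z = R = 1600 Ω
  L: Z = jωL = j·1.043e+04·0.002 = 0 + j20.86 Ω
  C: Z = 1/(jωC) = -j/(ω·C) = 0 - j3.618 Ω
Step 3 — Series combination: Z_total = R + L + C = 1600 + j17.24 Ω = 1600∠0.6° Ω.
Step 4 — Source phasor: V = 110∠37.5° V = 87.27 + j66.96 V.
Step 5 — Ohm's law: I = V / Z_total = (87.27 + j66.96) / (1600 + j17.24) = 0.05499 + j0.04126 A.
Step 6 — Convert to polar: |I| = 0.06875 A, ∠I = 36.9°.

I = 0.06875∠36.9° A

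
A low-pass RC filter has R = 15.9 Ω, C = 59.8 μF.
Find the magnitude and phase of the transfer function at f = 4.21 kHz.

Step 1 — Angular frequency: ω = 2π·4210 = 2.645e+04 rad/s.
Step 2 — Transfer function: H(jω) = 1/(1 + jωRC).
Step 3 — Denominator: 1 + jωRC = 1 + j·2.645e+04·15.9·5.98e-05 = 1 + j25.15.
Step 4 — H = 0.001578 - j0.0397.
Step 5 — Magnitude: |H| = 0.03973 (-28.0 dB); phase: φ = -87.7°.

|H| = 0.03973 (-28.0 dB), φ = -87.7°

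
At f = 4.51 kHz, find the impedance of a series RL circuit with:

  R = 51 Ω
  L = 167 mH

Step 1 — Angular frequency: ω = 2π·f = 2π·4510 = 2.834e+04 rad/s.
Step 2 — Component impedances:
  R: Z = R = 51 Ω
  L: Z = jωL = j·2.834e+04·0.167 = 0 + j4732 Ω
Step 3 — Series combination: Z_total = R + L = 51 + j4732 Ω = 4733∠89.4° Ω.

Z = 51 + j4732 Ω = 4733∠89.4° Ω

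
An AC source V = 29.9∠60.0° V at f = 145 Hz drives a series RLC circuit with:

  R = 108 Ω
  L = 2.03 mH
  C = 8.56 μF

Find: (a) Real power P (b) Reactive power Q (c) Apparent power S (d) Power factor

Step 1 — Angular frequency: ω = 2π·f = 2π·145 = 911.1 rad/s.
Step 2 — Component impedances:
  R: Z = R = 108 Ω
  L: Z = jωL = j·911.1·0.00203 = 0 + j1.849 Ω
  C: Z = 1/(jωC) = -j/(ω·C) = 0 - j128.2 Ω
Step 3 — Series combination: Z_total = R + L + C = 108 - j126.4 Ω = 166.2∠-49.5° Ω.
Step 4 — Source phasor: V = 29.9∠60.0° V = 14.95 + j25.89 V.
Step 5 — Current: I = V / Z = -0.05999 + j0.1696 A = 0.1799∠109.5° A.
Step 6 — Complex power: S = V·I* = 3.494 - j4.088 VA.
Step 7 — Real power: P = Re(S) = 3.494 W.
Step 8 — Reactive power: Q = Im(S) = -4.088 VAR.
Step 9 — Apparent power: |S| = 5.378 VA.
Step 10 — Power factor: PF = P/|S| = 0.6497 (leading).

(a) P = 3.494 W  (b) Q = -4.088 VAR  (c) S = 5.378 VA  (d) PF = 0.6497 (leading)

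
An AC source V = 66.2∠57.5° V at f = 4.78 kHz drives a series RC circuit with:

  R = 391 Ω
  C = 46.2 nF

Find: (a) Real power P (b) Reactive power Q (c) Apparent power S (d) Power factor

Step 1 — Angular frequency: ω = 2π·f = 2π·4780 = 3.003e+04 rad/s.
Step 2 — Component impedances:
  R: Z = R = 391 Ω
  C: Z = 1/(jωC) = -j/(ω·C) = 0 - j720.7 Ω
Step 3 — Series combination: Z_total = R + C = 391 - j720.7 Ω = 819.9∠-61.5° Ω.
Step 4 — Source phasor: V = 66.2∠57.5° V = 35.57 + j55.83 V.
Step 5 — Current: I = V / Z = -0.03917 + j0.0706 A = 0.08074∠119.0° A.
Step 6 — Complex power: S = V·I* = 2.549 - j4.698 VA.
Step 7 — Real power: P = Re(S) = 2.549 W.
Step 8 — Reactive power: Q = Im(S) = -4.698 VAR.
Step 9 — Apparent power: |S| = 5.345 VA.
Step 10 — Power factor: PF = P/|S| = 0.4769 (leading).

(a) P = 2.549 W  (b) Q = -4.698 VAR  (c) S = 5.345 VA  (d) PF = 0.4769 (leading)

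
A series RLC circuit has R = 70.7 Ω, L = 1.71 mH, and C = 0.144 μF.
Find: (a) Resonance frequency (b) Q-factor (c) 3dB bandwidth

Step 1 — Resonance: ω₀ = 1/√(LC) = 1/√(0.00171·1.44e-07) = 6.373e+04 rad/s.
Step 2 — f₀ = ω₀/(2π) = 1.014e+04 Hz.
Step 3 — Series Q: Q = ω₀L/R = 6.373e+04·0.00171/70.7 = 1.541.
Step 4 — Bandwidth: Δω = ω₀/Q = 4.135e+04 rad/s; BW = Δω/(2π) = 6580 Hz.

(a) f₀ = 1.014e+04 Hz  (b) Q = 1.541  (c) BW = 6580 Hz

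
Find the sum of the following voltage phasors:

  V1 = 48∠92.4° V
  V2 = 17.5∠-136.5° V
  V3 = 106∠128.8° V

Step 1 — Convert each phasor to rectangular form:
  V1 = 48·(cos(92.4°) + j·sin(92.4°)) = -2.01 + j47.96 V
  V2 = 17.5·(cos(-136.5°) + j·sin(-136.5°)) = -12.69 - j12.05 V
  V3 = 106·(cos(128.8°) + j·sin(128.8°)) = -66.42 + j82.61 V
Step 2 — Sum components: V_total = -81.12 + j118.5 V.
Step 3 — Convert to polar: |V_total| = 143.6 V, ∠V_total = 124.4°.

V_total = 143.6∠124.4° V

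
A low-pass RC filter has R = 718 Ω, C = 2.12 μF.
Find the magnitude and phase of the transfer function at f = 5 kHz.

Step 1 — Angular frequency: ω = 2π·5000 = 3.142e+04 rad/s.
Step 2 — Transfer function: H(jω) = 1/(1 + jωRC).
Step 3 — Denominator: 1 + jωRC = 1 + j·3.142e+04·718·2.12e-06 = 1 + j47.82.
Step 4 — H = 0.0004371 - j0.0209.
Step 5 — Magnitude: |H| = 0.02091 (-33.6 dB); phase: φ = -88.8°.

|H| = 0.02091 (-33.6 dB), φ = -88.8°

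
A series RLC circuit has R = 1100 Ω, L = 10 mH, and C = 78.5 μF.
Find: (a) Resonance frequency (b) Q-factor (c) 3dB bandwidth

Step 1 — Resonance condition Im(Z)=0 gives ω₀ = 1/√(LC).
Step 2 — ω₀ = 1/√(0.01·7.85e-05) = 1129 rad/s.
Step 3 — f₀ = ω₀/(2π) = 179.6 Hz.
Step 4 — Series Q: Q = ω₀L/R = 1129·0.01/1100 = 0.01026.
Step 5 — 3dB bandwidth: Δω = ω₀/Q = 1.1e+05 rad/s; BW = Δω/(2π) = 1.751e+04 Hz.

(a) f₀ = 179.6 Hz  (b) Q = 0.01026  (c) BW = 1.751e+04 Hz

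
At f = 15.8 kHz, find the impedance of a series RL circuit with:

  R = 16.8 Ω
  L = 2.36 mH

Step 1 — Angular frequency: ω = 2π·f = 2π·1.58e+04 = 9.927e+04 rad/s.
Step 2 — Component impedances:
  R: Z = R = 16.8 Ω
  L: Z = jωL = j·9.927e+04·0.00236 = 0 + j234.3 Ω
Step 3 — Series combination: Z_total = R + L = 16.8 + j234.3 Ω = 234.9∠85.9° Ω.

Z = 16.8 + j234.3 Ω = 234.9∠85.9° Ω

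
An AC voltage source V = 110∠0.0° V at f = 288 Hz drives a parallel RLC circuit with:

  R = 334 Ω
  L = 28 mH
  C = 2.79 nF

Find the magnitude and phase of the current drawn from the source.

Step 1 — Angular frequency: ω = 2π·f = 2π·288 = 1810 rad/s.
Step 2 — Component impedances:
  R: Z = R = 334 Ω
  L: Z = jωL = j·1810·0.028 = 0 + j50.67 Ω
  C: Z = 1/(jωC) = -j/(ω·C) = 0 - j1.981e+05 Ω
Step 3 — Parallel combination: 1/Z_total = 1/R + 1/L + 1/C; Z_total = 7.517 + j49.54 Ω = 50.11∠81.4° Ω.
Step 4 — Source phasor: V = 110∠0.0° V = 110 V.
Step 5 — Ohm's law: I = V / Z_total = (110) / (7.517 + j49.54) = 0.3293 - j2.17 A.
Step 6 — Convert to polar: |I| = 2.195 A, ∠I = -81.4°.

I = 2.195∠-81.4° A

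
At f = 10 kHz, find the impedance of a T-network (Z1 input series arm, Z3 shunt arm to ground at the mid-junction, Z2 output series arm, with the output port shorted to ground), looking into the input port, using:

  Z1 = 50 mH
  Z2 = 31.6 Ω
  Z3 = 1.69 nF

Step 1 — Angular frequency: ω = 2π·f = 2π·1e+04 = 6.283e+04 rad/s.
Step 2 — Component impedances:
  Z1: Z = jωL = j·6.283e+04·0.05 = 0 + j3142 Ω
  Z2: Z = R = 31.6 Ω
  Z3: Z = 1/(jωC) = -j/(ω·C) = 0 - j9417 Ω
Step 3 — With the output port shorted to ground, the output series arm Z2 runs from the junction to ground; the shunt arm Z3 also runs from the junction to ground. They appear in parallel: Z3 || Z2 = 31.6 - j0.106 Ω.
Step 4 — Series with input arm Z1: Z_in = Z1 + (Z3 || Z2) = 31.6 + j3141 Ω = 3142∠89.4° Ω.

Z = 31.6 + j3141 Ω = 3142∠89.4° Ω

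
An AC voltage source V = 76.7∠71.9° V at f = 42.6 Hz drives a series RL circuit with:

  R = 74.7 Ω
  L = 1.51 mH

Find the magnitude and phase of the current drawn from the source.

Step 1 — Angular frequency: ω = 2π·f = 2π·42.6 = 267.7 rad/s.
Step 2 — Component impedances:
  R: Z = R = 74.7 Ω
  L: Z = jωL = j·267.7·0.00151 = 0 + j0.4042 Ω
Step 3 — Series combination: Z_total = R + L = 74.7 + j0.4042 Ω = 74.7∠0.3° Ω.
Step 4 — Source phasor: V = 76.7∠71.9° V = 23.83 + j72.9 V.
Step 5 — Ohm's law: I = V / Z_total = (23.83 + j72.9) / (74.7 + j0.4042) = 0.3243 + j0.9742 A.
Step 6 — Convert to polar: |I| = 1.027 A, ∠I = 71.6°.

I = 1.027∠71.6° A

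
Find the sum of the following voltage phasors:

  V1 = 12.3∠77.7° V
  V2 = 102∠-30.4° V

Step 1 — Convert each phasor to rectangular form:
  V1 = 12.3·(cos(77.7°) + j·sin(77.7°)) = 2.62 + j12.02 V
  V2 = 102·(cos(-30.4°) + j·sin(-30.4°)) = 87.98 - j51.62 V
Step 2 — Sum components: V_total = 90.6 - j39.6 V.
Step 3 — Convert to polar: |V_total| = 98.87 V, ∠V_total = -23.6°.

V_total = 98.87∠-23.6° V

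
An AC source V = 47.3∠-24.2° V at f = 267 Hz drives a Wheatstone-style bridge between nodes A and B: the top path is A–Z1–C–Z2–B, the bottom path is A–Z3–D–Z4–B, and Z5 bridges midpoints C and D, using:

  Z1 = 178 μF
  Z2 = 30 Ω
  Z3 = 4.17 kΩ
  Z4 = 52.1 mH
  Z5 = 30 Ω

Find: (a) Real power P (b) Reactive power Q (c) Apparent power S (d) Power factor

Step 1 — Angular frequency: ω = 2π·f = 2π·267 = 1678 rad/s.
Step 2 — Component impedances:
  Z1: Z = 1/(jωC) = -j/(ω·C) = 0 - j3.349 Ω
  Z2: Z = R = 30 Ω
  Z3: Z = R = 4170 Ω
  Z4: Z = jωL = j·1678·0.0521 = 0 + j87.4 Ω
  Z5: Z = R = 30 Ω
Step 3 — Bridge requires nodal analysis (the Z5 bridge couples midpoints C and D, so the two paths cannot be reduced to a simple series/parallel combination). Setting node B to ground and injecting 1 A at node A, the 3-node admittance system at A, C, D solves to V_A = Z_AB = 25.22 + j3.674 Ω = 25.48∠8.3° Ω.
Step 4 — Source phasor: V = 47.3∠-24.2° V = 43.14 - j19.39 V.
Step 5 — Current: I = V / Z = 1.566 - j0.9971 A = 1.856∠-32.5° A.
Step 6 — Complex power: S = V·I* = 86.88 + j12.66 VA.
Step 7 — Real power: P = Re(S) = 86.88 W.
Step 8 — Reactive power: Q = Im(S) = 12.66 VAR.
Step 9 — Apparent power: |S| = 87.8 VA.
Step 10 — Power factor: PF = P/|S| = 0.9896 (lagging).

(a) P = 86.88 W  (b) Q = 12.66 VAR  (c) S = 87.8 VA  (d) PF = 0.9896 (lagging)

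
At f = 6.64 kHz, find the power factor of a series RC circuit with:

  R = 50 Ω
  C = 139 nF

Step 1 — Angular frequency: ω = 2π·f = 2π·6640 = 4.172e+04 rad/s.
Step 2 — Component impedances:
  R: Z = R = 50 Ω
  C: Z = 1/(jωC) = -j/(ω·C) = 0 - j172.4 Ω
Step 3 — Series combination: Z_total = R + C = 50 - j172.4 Ω = 179.5∠-73.8° Ω.
Step 4 — Power factor: PF = cos(φ) = Re(Z)/|Z| = 50/179.54 = 0.2785.
Step 5 — Type: Im(Z) = -172.4 ⇒ leading (phase φ = -73.8°).

PF = 0.2785 (leading, φ = -73.8°)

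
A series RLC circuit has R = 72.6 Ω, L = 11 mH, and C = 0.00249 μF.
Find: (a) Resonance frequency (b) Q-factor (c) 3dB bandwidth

Step 1 — Resonance condition Im(Z)=0 gives ω₀ = 1/√(LC).
Step 2 — ω₀ = 1/√(0.011·2.49e-09) = 1.911e+05 rad/s.
Step 3 — f₀ = ω₀/(2π) = 3.041e+04 Hz.
Step 4 — Series Q: Q = ω₀L/R = 1.911e+05·0.011/72.6 = 28.95.
Step 5 — 3dB bandwidth: Δω = ω₀/Q = 6600 rad/s; BW = Δω/(2π) = 1050 Hz.

(a) f₀ = 3.041e+04 Hz  (b) Q = 28.95  (c) BW = 1050 Hz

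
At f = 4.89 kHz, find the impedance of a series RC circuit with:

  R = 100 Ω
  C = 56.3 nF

Step 1 — Angular frequency: ω = 2π·f = 2π·4890 = 3.072e+04 rad/s.
Step 2 — Component impedances:
  R: Z = R = 100 Ω
  C: Z = 1/(jωC) = -j/(ω·C) = 0 - j578.1 Ω
Step 3 — Series combination: Z_total = R + C = 100 - j578.1 Ω = 586.7∠-80.2° Ω.

Z = 100 - j578.1 Ω = 586.7∠-80.2° Ω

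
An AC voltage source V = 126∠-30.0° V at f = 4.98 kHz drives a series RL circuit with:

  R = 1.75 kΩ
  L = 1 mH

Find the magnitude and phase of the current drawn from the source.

Step 1 — Angular frequency: ω = 2π·f = 2π·4980 = 3.129e+04 rad/s.
Step 2 — Component impedances:
  R: Z = R = 1750 Ω
  L: Z = jωL = j·3.129e+04·0.001 = 0 + j31.29 Ω
Step 3 — Series combination: Z_total = R + L = 1750 + j31.29 Ω = 1750∠1.0° Ω.
Step 4 — Source phasor: V = 126∠-30.0° V = 109.1 - j63 V.
Step 5 — Ohm's law: I = V / Z_total = (109.1 - j63) / (1750 + j31.29) = 0.06169 - j0.0371 A.
Step 6 — Convert to polar: |I| = 0.07199 A, ∠I = -31.0°.

I = 0.07199∠-31.0° A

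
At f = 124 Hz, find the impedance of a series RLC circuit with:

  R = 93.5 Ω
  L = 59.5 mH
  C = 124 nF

Step 1 — Angular frequency: ω = 2π·f = 2π·124 = 779.1 rad/s.
Step 2 — Component impedances:
  R: Z = R = 93.5 Ω
  L: Z = jωL = j·779.1·0.0595 = 0 + j46.36 Ω
  C: Z = 1/(jωC) = -j/(ω·C) = 0 - j1.035e+04 Ω
Step 3 — Series combination: Z_total = R + L + C = 93.5 - j1.03e+04 Ω = 1.03e+04∠-89.5° Ω.

Z = 93.5 - j1.03e+04 Ω = 1.03e+04∠-89.5° Ω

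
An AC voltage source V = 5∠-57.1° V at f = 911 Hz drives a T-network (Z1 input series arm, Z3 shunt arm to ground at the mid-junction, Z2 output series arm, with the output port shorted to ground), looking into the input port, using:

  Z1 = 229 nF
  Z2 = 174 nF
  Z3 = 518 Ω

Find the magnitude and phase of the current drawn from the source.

Step 1 — Angular frequency: ω = 2π·f = 2π·911 = 5724 rad/s.
Step 2 — Component impedances:
  Z1: Z = 1/(jωC) = -j/(ω·C) = 0 - j762.9 Ω
  Z2: Z = 1/(jωC) = -j/(ω·C) = 0 - j1004 Ω
  Z3: Z = R = 518 Ω
Step 3 — With the output port shorted to ground, the output series arm Z2 runs from the junction to ground; the shunt arm Z3 also runs from the junction to ground. They appear in parallel: Z3 || Z2 = 409.1 - j211.1 Ω.
Step 4 — Series with input arm Z1: Z_in = Z1 + (Z3 || Z2) = 409.1 - j974 Ω = 1056∠-67.2° Ω.
Step 5 — Source phasor: V = 5∠-57.1° V = 2.716 - j4.198 V.
Step 6 — Ohm's law: I = V / Z_total = (2.716 - j4.198) / (409.1 - j974) = 0.00466 + j0.0008313 A.
Step 7 — Convert to polar: |I| = 0.004733 A, ∠I = 10.1°.

I = 0.004733∠10.1° A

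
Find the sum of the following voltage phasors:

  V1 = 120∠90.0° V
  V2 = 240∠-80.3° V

Step 1 — Convert each phasor to rectangular form:
  V1 = 120·(cos(90.0°) + j·sin(90.0°)) = 0 + j120 V
  V2 = 240·(cos(-80.3°) + j·sin(-80.3°)) = 40.44 - j236.6 V
Step 2 — Sum components: V_total = 40.44 - j116.6 V.
Step 3 — Convert to polar: |V_total| = 123.4 V, ∠V_total = -70.9°.

V_total = 123.4∠-70.9° V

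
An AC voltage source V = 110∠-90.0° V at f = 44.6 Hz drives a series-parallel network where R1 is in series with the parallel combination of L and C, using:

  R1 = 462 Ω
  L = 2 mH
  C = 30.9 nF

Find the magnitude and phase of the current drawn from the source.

Step 1 — Angular frequency: ω = 2π·f = 2π·44.6 = 280.2 rad/s.
Step 2 — Component impedances:
  R1: Z = R = 462 Ω
  L: Z = jωL = j·280.2·0.002 = 0 + j0.5605 Ω
  C: Z = 1/(jωC) = -j/(ω·C) = 0 - j1.155e+05 Ω
Step 3 — Parallel branch: L || C = 1/(1/L + 1/C) = 0 + j0.5605 Ω.
Step 4 — Series with R1: Z_total = R1 + (L || C) = 462 + j0.5605 Ω = 462∠0.1° Ω.
Step 5 — Source phasor: V = 110∠-90.0° V = 0 - j110 V.
Step 6 — Ohm's law: I = V / Z_total = (0 - j110) / (462 + j0.5605) = -0.0002888 - j0.2381 A.
Step 7 — Convert to polar: |I| = 0.2381 A, ∠I = -90.1°.

I = 0.2381∠-90.1° A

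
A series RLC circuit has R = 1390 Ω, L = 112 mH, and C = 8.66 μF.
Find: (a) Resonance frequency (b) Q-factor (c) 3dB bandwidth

Step 1 — Resonance condition Im(Z)=0 gives ω₀ = 1/√(LC).
Step 2 — ω₀ = 1/√(0.112·8.66e-06) = 1015 rad/s.
Step 3 — f₀ = ω₀/(2π) = 161.6 Hz.
Step 4 — Series Q: Q = ω₀L/R = 1015·0.112/1390 = 0.08182.
Step 5 — 3dB bandwidth: Δω = ω₀/Q = 1.241e+04 rad/s; BW = Δω/(2π) = 1975 Hz.

(a) f₀ = 161.6 Hz  (b) Q = 0.08182  (c) BW = 1975 Hz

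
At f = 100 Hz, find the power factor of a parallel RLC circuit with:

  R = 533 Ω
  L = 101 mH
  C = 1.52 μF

Step 1 — Angular frequency: ω = 2π·f = 2π·100 = 628.3 rad/s.
Step 2 — Component impedances:
  R: Z = R = 533 Ω
  L: Z = jωL = j·628.3·0.101 = 0 + j63.46 Ω
  C: Z = 1/(jωC) = -j/(ω·C) = 0 - j1047 Ω
Step 3 — Parallel combination: 1/Z_total = 1/R + 1/L + 1/C; Z_total = 8.427 + j66.49 Ω = 67.02∠82.8° Ω.
Step 4 — Power factor: PF = cos(φ) = Re(Z)/|Z| = 8.427/67.02 = 0.1257.
Step 5 — Type: Im(Z) = 66.49 ⇒ lagging (phase φ = 82.8°).

PF = 0.1257 (lagging, φ = 82.8°)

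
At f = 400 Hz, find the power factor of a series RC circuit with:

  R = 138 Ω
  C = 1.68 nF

Step 1 — Angular frequency: ω = 2π·f = 2π·400 = 2513 rad/s.
Step 2 — Component impedances:
  R: Z = R = 138 Ω
  C: Z = 1/(jωC) = -j/(ω·C) = 0 - j2.368e+05 Ω
Step 3 — Series combination: Z_total = R + C = 138 - j2.368e+05 Ω = 2.368e+05∠-90.0° Ω.
Step 4 — Power factor: PF = cos(φ) = Re(Z)/|Z| = 138/2.3684e+05 = 0.0005827.
Step 5 — Type: Im(Z) = -2.368e+05 ⇒ leading (phase φ = -90.0°).

PF = 0.0005827 (leading, φ = -90.0°)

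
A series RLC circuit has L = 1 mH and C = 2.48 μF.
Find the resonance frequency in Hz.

Step 1 — Resonance condition Im(Z)=0 gives ω₀ = 1/√(LC).
Step 2 — ω₀ = 1/√(0.001·2.48e-06) = 2.008e+04 rad/s.
Step 3 — f₀ = ω₀/(2π) = 3196 Hz.

f₀ = 3196 Hz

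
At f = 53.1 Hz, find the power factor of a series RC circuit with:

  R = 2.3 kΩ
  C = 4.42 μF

Step 1 — Angular frequency: ω = 2π·f = 2π·53.1 = 333.6 rad/s.
Step 2 — Component impedances:
  R: Z = R = 2300 Ω
  C: Z = 1/(jωC) = -j/(ω·C) = 0 - j678.1 Ω
Step 3 — Series combination: Z_total = R + C = 2300 - j678.1 Ω = 2398∠-16.4° Ω.
Step 4 — Power factor: PF = cos(φ) = Re(Z)/|Z| = 2300/2397.9 = 0.9592.
Step 5 — Type: Im(Z) = -678.1 ⇒ leading (phase φ = -16.4°).

PF = 0.9592 (leading, φ = -16.4°)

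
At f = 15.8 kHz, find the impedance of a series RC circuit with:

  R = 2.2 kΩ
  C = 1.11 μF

Step 1 — Angular frequency: ω = 2π·f = 2π·1.58e+04 = 9.927e+04 rad/s.
Step 2 — Component impedances:
  R: Z = R = 2200 Ω
  C: Z = 1/(jωC) = -j/(ω·C) = 0 - j9.075 Ω
Step 3 — Series combination: Z_total = R + C = 2200 - j9.075 Ω = 2200∠-0.2° Ω.

Z = 2200 - j9.075 Ω = 2200∠-0.2° Ω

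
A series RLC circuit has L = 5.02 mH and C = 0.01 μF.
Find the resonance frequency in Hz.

Step 1 — Resonance condition Im(Z)=0 gives ω₀ = 1/√(LC).
Step 2 — ω₀ = 1/√(0.00502·1e-08) = 1.411e+05 rad/s.
Step 3 — f₀ = ω₀/(2π) = 2.246e+04 Hz.

f₀ = 2.246e+04 Hz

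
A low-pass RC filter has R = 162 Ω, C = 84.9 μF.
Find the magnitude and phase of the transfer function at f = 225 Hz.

Step 1 — Angular frequency: ω = 2π·225 = 1414 rad/s.
Step 2 — Transfer function: H(jω) = 1/(1 + jωRC).
Step 3 — Denominator: 1 + jωRC = 1 + j·1414·162·8.49e-05 = 1 + j19.44.
Step 4 — H = 0.002638 - j0.05129.
Step 5 — Magnitude: |H| = 0.05136 (-25.8 dB); phase: φ = -87.1°.

|H| = 0.05136 (-25.8 dB), φ = -87.1°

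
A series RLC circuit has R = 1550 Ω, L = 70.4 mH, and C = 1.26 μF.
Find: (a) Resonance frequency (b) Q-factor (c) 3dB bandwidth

Step 1 — Resonance condition Im(Z)=0 gives ω₀ = 1/√(LC).
Step 2 — ω₀ = 1/√(0.0704·1.26e-06) = 3358 rad/s.
Step 3 — f₀ = ω₀/(2π) = 534.4 Hz.
Step 4 — Series Q: Q = ω₀L/R = 3358·0.0704/1550 = 0.1525.
Step 5 — 3dB bandwidth: Δω = ω₀/Q = 2.202e+04 rad/s; BW = Δω/(2π) = 3504 Hz.

(a) f₀ = 534.4 Hz  (b) Q = 0.1525  (c) BW = 3504 Hz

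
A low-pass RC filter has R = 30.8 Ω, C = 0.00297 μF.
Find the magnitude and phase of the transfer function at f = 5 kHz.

Step 1 — Angular frequency: ω = 2π·5000 = 3.142e+04 rad/s.
Step 2 — Transfer function: H(jω) = 1/(1 + jωRC).
Step 3 — Denominator: 1 + jωRC = 1 + j·3.142e+04·30.8·2.97e-09 = 1 + j0.002874.
Step 4 — H = 1 - j0.002874.
Step 5 — Magnitude: |H| = 1 (-0.0 dB); phase: φ = -0.2°.

|H| = 1 (-0.0 dB), φ = -0.2°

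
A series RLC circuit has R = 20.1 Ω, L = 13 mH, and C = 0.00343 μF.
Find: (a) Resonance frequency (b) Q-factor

Step 1 — Resonance condition Im(Z)=0 gives ω₀ = 1/√(LC).
Step 2 — ω₀ = 1/√(0.013·3.43e-09) = 1.498e+05 rad/s.
Step 3 — f₀ = ω₀/(2π) = 2.383e+04 Hz.
Step 4 — Series Q: Q = ω₀L/R = 1.498e+05·0.013/20.1 = 96.86.

(a) f₀ = 2.383e+04 Hz  (b) Q = 96.86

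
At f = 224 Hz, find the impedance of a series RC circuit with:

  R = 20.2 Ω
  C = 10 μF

Step 1 — Angular frequency: ω = 2π·f = 2π·224 = 1407 rad/s.
Step 2 — Component impedances:
  R: Z = R = 20.2 Ω
  C: Z = 1/(jωC) = -j/(ω·C) = 0 - j71.05 Ω
Step 3 — Series combination: Z_total = R + C = 20.2 - j71.05 Ω = 73.87∠-74.1° Ω.

Z = 20.2 - j71.05 Ω = 73.87∠-74.1° Ω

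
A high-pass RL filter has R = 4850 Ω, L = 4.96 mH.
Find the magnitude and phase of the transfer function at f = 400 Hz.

Step 1 — Angular frequency: ω = 2π·400 = 2513 rad/s.
Step 2 — Transfer function: H(jω) = jωL/(R + jωL).
Step 3 — Numerator jωL = j·12.47; denominator R + jωL = 4850 + j12.47.
Step 4 — H = 6.606e-06 + j0.00257.
Step 5 — Magnitude: |H| = 0.00257 (-51.8 dB); phase: φ = 89.9°.

|H| = 0.00257 (-51.8 dB), φ = 89.9°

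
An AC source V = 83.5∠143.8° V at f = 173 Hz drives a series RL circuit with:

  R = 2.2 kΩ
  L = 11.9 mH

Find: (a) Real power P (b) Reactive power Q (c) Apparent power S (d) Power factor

Step 1 — Angular frequency: ω = 2π·f = 2π·173 = 1087 rad/s.
Step 2 — Component impedances:
  R: Z = R = 2200 Ω
  L: Z = jωL = j·1087·0.0119 = 0 + j12.94 Ω
Step 3 — Series combination: Z_total = R + L = 2200 + j12.94 Ω = 2200∠0.3° Ω.
Step 4 — Source phasor: V = 83.5∠143.8° V = -67.38 + j49.32 V.
Step 5 — Current: I = V / Z = -0.03049 + j0.0226 A = 0.03795∠143.5° A.
Step 6 — Complex power: S = V·I* = 3.169 + j0.01863 VA.
Step 7 — Real power: P = Re(S) = 3.169 W.
Step 8 — Reactive power: Q = Im(S) = 0.01863 VAR.
Step 9 — Apparent power: |S| = 3.169 VA.
Step 10 — Power factor: PF = P/|S| = 1 (lagging).

(a) P = 3.169 W  (b) Q = 0.01863 VAR  (c) S = 3.169 VA  (d) PF = 1 (lagging)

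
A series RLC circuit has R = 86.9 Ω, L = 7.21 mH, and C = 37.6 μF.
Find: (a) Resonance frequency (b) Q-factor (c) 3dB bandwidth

Step 1 — Resonance condition Im(Z)=0 gives ω₀ = 1/√(LC).
Step 2 — ω₀ = 1/√(0.00721·3.76e-05) = 1921 rad/s.
Step 3 — f₀ = ω₀/(2π) = 305.7 Hz.
Step 4 — Series Q: Q = ω₀L/R = 1921·0.00721/86.9 = 0.1594.
Step 5 — 3dB bandwidth: Δω = ω₀/Q = 1.205e+04 rad/s; BW = Δω/(2π) = 1918 Hz.

(a) f₀ = 305.7 Hz  (b) Q = 0.1594  (c) BW = 1918 Hz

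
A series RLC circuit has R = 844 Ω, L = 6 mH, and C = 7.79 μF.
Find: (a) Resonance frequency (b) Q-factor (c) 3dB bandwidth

Step 1 — Resonance: ω₀ = 1/√(LC) = 1/√(0.006·7.79e-06) = 4625 rad/s.
Step 2 — f₀ = ω₀/(2π) = 736.2 Hz.
Step 3 — Series Q: Q = ω₀L/R = 4625·0.006/844 = 0.03288.
Step 4 — Bandwidth: Δω = ω₀/Q = 1.407e+05 rad/s; BW = Δω/(2π) = 2.239e+04 Hz.

(a) f₀ = 736.2 Hz  (b) Q = 0.03288  (c) BW = 2.239e+04 Hz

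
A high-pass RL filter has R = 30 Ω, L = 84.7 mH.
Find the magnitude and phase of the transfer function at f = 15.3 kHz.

Step 1 — Angular frequency: ω = 2π·1.53e+04 = 9.613e+04 rad/s.
Step 2 — Transfer function: H(jω) = jωL/(R + jωL).
Step 3 — Numerator jωL = j·8142; denominator R + jωL = 30 + j8142.
Step 4 — H = 1 + j0.003684.
Step 5 — Magnitude: |H| = 1 (-0.0 dB); phase: φ = 0.2°.

|H| = 1 (-0.0 dB), φ = 0.2°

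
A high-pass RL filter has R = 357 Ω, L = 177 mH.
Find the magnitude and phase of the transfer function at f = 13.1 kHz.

Step 1 — Angular frequency: ω = 2π·1.31e+04 = 8.231e+04 rad/s.
Step 2 — Transfer function: H(jω) = jωL/(R + jωL).
Step 3 — Numerator jωL = j·1.457e+04; denominator R + jωL = 357 + j1.457e+04.
Step 4 — H = 0.9994 + j0.02449.
Step 5 — Magnitude: |H| = 0.9997 (-0.0 dB); phase: φ = 1.4°.

|H| = 0.9997 (-0.0 dB), φ = 1.4°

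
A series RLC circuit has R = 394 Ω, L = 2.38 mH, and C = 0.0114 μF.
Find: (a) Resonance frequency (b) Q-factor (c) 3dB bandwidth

Step 1 — Resonance: ω₀ = 1/√(LC) = 1/√(0.00238·1.14e-08) = 1.92e+05 rad/s.
Step 2 — f₀ = ω₀/(2π) = 3.055e+04 Hz.
Step 3 — Series Q: Q = ω₀L/R = 1.92e+05·0.00238/394 = 1.16.
Step 4 — Bandwidth: Δω = ω₀/Q = 1.655e+05 rad/s; BW = Δω/(2π) = 2.635e+04 Hz.

(a) f₀ = 3.055e+04 Hz  (b) Q = 1.16  (c) BW = 2.635e+04 Hz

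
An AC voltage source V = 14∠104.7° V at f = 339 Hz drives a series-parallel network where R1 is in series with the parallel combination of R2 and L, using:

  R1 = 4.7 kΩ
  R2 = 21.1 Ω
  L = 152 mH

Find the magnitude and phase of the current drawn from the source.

Step 1 — Angular frequency: ω = 2π·f = 2π·339 = 2130 rad/s.
Step 2 — Component impedances:
  R1: Z = R = 4700 Ω
  R2: Z = R = 21.1 Ω
  L: Z = jωL = j·2130·0.152 = 0 + j323.8 Ω
Step 3 — Parallel branch: R2 || L = 1/(1/R2 + 1/L) = 21.01 + j1.369 Ω.
Step 4 — Series with R1: Z_total = R1 + (R2 || L) = 4721 + j1.369 Ω = 4721∠0.0° Ω.
Step 5 — Source phasor: V = 14∠104.7° V = -3.553 + j13.54 V.
Step 6 — Ohm's law: I = V / Z_total = (-3.553 + j13.54) / (4721 + j1.369) = -0.0007517 + j0.002869 A.
Step 7 — Convert to polar: |I| = 0.002965 A, ∠I = 104.7°.

I = 0.002965∠104.7° A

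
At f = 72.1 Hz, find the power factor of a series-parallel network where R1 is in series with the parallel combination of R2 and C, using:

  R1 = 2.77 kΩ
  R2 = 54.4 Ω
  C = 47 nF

Step 1 — Angular frequency: ω = 2π·f = 2π·72.1 = 453 rad/s.
Step 2 — Component impedances:
  R1: Z = R = 2770 Ω
  R2: Z = R = 54.4 Ω
  C: Z = 1/(jωC) = -j/(ω·C) = 0 - j4.697e+04 Ω
Step 3 — Parallel branch: R2 || C = 1/(1/R2 + 1/C) = 54.4 - j0.06301 Ω.
Step 4 — Series with R1: Z_total = R1 + (R2 || C) = 2824 - j0.06301 Ω = 2824∠-0.0° Ω.
Step 5 — Power factor: PF = cos(φ) = Re(Z)/|Z| = 2824/2824 = 1.
Step 6 — Type: Im(Z) = -0.06301 ⇒ leading (phase φ = -0.0°).

PF = 1 (leading, φ = -0.0°)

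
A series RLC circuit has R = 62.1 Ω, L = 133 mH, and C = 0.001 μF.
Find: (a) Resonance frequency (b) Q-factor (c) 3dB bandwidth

Step 1 — Resonance condition Im(Z)=0 gives ω₀ = 1/√(LC).
Step 2 — ω₀ = 1/√(0.133·1e-09) = 8.671e+04 rad/s.
Step 3 — f₀ = ω₀/(2π) = 1.38e+04 Hz.
Step 4 — Series Q: Q = ω₀L/R = 8.671e+04·0.133/62.1 = 185.7.
Step 5 — 3dB bandwidth: Δω = ω₀/Q = 466.9 rad/s; BW = Δω/(2π) = 74.31 Hz.

(a) f₀ = 1.38e+04 Hz  (b) Q = 185.7  (c) BW = 74.31 Hz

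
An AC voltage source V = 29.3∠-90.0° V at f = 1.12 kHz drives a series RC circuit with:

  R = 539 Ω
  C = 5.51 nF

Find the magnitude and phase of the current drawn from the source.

Step 1 — Angular frequency: ω = 2π·f = 2π·1120 = 7037 rad/s.
Step 2 — Component impedances:
  R: Z = R = 539 Ω
  C: Z = 1/(jωC) = -j/(ω·C) = 0 - j2.579e+04 Ω
Step 3 — Series combination: Z_total = R + C = 539 - j2.579e+04 Ω = 2.58e+04∠-88.8° Ω.
Step 4 — Source phasor: V = 29.3∠-90.0° V = 0 - j29.3 V.
Step 5 — Ohm's law: I = V / Z_total = (0 - j29.3) / (539 - j2.579e+04) = 0.001136 - j2.373e-05 A.
Step 6 — Convert to polar: |I| = 0.001136 A, ∠I = -1.2°.

I = 0.001136∠-1.2° A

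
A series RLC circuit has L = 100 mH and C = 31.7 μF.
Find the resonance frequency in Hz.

Step 1 — Resonance condition Im(Z)=0 gives ω₀ = 1/√(LC).
Step 2 — ω₀ = 1/√(0.1·3.17e-05) = 561.7 rad/s.
Step 3 — f₀ = ω₀/(2π) = 89.39 Hz.

f₀ = 89.39 Hz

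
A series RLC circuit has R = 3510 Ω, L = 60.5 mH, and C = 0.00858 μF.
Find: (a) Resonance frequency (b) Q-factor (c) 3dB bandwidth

Step 1 — Resonance: ω₀ = 1/√(LC) = 1/√(0.0605·8.58e-09) = 4.389e+04 rad/s.
Step 2 — f₀ = ω₀/(2π) = 6986 Hz.
Step 3 — Series Q: Q = ω₀L/R = 4.389e+04·0.0605/3510 = 0.7565.
Step 4 — Bandwidth: Δω = ω₀/Q = 5.802e+04 rad/s; BW = Δω/(2π) = 9234 Hz.

(a) f₀ = 6986 Hz  (b) Q = 0.7565  (c) BW = 9234 Hz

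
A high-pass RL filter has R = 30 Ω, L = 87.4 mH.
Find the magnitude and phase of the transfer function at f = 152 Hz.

Step 1 — Angular frequency: ω = 2π·152 = 955 rad/s.
Step 2 — Transfer function: H(jω) = jωL/(R + jωL).
Step 3 — Numerator jωL = j·83.47; denominator R + jωL = 30 + j83.47.
Step 4 — H = 0.8856 + j0.3183.
Step 5 — Magnitude: |H| = 0.9411 (-0.5 dB); phase: φ = 19.8°.

|H| = 0.9411 (-0.5 dB), φ = 19.8°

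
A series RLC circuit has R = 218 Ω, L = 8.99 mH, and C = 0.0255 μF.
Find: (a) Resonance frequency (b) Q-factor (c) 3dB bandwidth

Step 1 — Resonance condition Im(Z)=0 gives ω₀ = 1/√(LC).
Step 2 — ω₀ = 1/√(0.00899·2.55e-08) = 6.605e+04 rad/s.
Step 3 — f₀ = ω₀/(2π) = 1.051e+04 Hz.
Step 4 — Series Q: Q = ω₀L/R = 6.605e+04·0.00899/218 = 2.724.
Step 5 — 3dB bandwidth: Δω = ω₀/Q = 2.425e+04 rad/s; BW = Δω/(2π) = 3859 Hz.

(a) f₀ = 1.051e+04 Hz  (b) Q = 2.724  (c) BW = 3859 Hz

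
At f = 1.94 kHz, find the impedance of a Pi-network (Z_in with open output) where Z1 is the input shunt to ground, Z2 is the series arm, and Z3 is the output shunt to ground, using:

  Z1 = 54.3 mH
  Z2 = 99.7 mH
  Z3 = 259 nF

Step 1 — Angular frequency: ω = 2π·f = 2π·1940 = 1.219e+04 rad/s.
Step 2 — Component impedances:
  Z1: Z = jωL = j·1.219e+04·0.0543 = 0 + j661.9 Ω
  Z2: Z = jωL = j·1.219e+04·0.0997 = 0 + j1215 Ω
  Z3: Z = 1/(jωC) = -j/(ω·C) = 0 - j316.8 Ω
Step 3 — With open output, the series arm Z2 and the output shunt Z3 appear in series to ground: Z2 + Z3 = 0 + j898.5 Ω.
Step 4 — Parallel with input shunt Z1: Z_in = Z1 || (Z2 + Z3) = 0 + j381.1 Ω = 381.1∠90.0° Ω.

Z = 0 + j381.1 Ω = 381.1∠90.0° Ω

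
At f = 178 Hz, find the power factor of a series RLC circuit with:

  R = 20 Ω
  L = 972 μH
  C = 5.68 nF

Step 1 — Angular frequency: ω = 2π·f = 2π·178 = 1118 rad/s.
Step 2 — Component impedances:
  R: Z = R = 20 Ω
  L: Z = jωL = j·1118·0.000972 = 0 + j1.087 Ω
  C: Z = 1/(jωC) = -j/(ω·C) = 0 - j1.574e+05 Ω
Step 3 — Series combination: Z_total = R + L + C = 20 - j1.574e+05 Ω = 1.574e+05∠-90.0° Ω.
Step 4 — Power factor: PF = cos(φ) = Re(Z)/|Z| = 20/1.574e+05 = 0.0001271.
Step 5 — Type: Im(Z) = -1.574e+05 ⇒ leading (phase φ = -90.0°).

PF = 0.0001271 (leading, φ = -90.0°)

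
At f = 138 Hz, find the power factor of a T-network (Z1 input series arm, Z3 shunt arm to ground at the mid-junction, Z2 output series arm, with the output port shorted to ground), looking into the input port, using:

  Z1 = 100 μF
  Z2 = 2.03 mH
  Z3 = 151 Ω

Step 1 — Angular frequency: ω = 2π·f = 2π·138 = 867.1 rad/s.
Step 2 — Component impedances:
  Z1: Z = 1/(jωC) = -j/(ω·C) = 0 - j11.53 Ω
  Z2: Z = jωL = j·867.1·0.00203 = 0 + j1.76 Ω
  Z3: Z = R = 151 Ω
Step 3 — With the output port shorted to ground, the output series arm Z2 runs from the junction to ground; the shunt arm Z3 also runs from the junction to ground. They appear in parallel: Z3 || Z2 = 0.02052 + j1.76 Ω.
Step 4 — Series with input arm Z1: Z_in = Z1 + (Z3 || Z2) = 0.02052 - j9.773 Ω = 9.773∠-89.9° Ω.
Step 5 — Power factor: PF = cos(φ) = Re(Z)/|Z| = 0.020515/9.7731 = 0.002099.
Step 6 — Type: Im(Z) = -9.773 ⇒ leading (phase φ = -89.9°).

PF = 0.002099 (leading, φ = -89.9°)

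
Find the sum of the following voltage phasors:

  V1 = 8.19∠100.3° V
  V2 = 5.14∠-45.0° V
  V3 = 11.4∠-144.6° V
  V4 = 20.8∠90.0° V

Step 1 — Convert each phasor to rectangular form:
  V1 = 8.19·(cos(100.3°) + j·sin(100.3°)) = -1.464 + j8.058 V
  V2 = 5.14·(cos(-45.0°) + j·sin(-45.0°)) = 3.635 - j3.635 V
  V3 = 11.4·(cos(-144.6°) + j·sin(-144.6°)) = -9.292 - j6.604 V
  V4 = 20.8·(cos(90.0°) + j·sin(90.0°)) = 0 + j20.8 V
Step 2 — Sum components: V_total = -7.122 + j18.62 V.
Step 3 — Convert to polar: |V_total| = 19.94 V, ∠V_total = 110.9°.

V_total = 19.94∠110.9° V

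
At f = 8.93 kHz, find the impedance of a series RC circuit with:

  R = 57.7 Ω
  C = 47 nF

Step 1 — Angular frequency: ω = 2π·f = 2π·8930 = 5.611e+04 rad/s.
Step 2 — Component impedances:
  R: Z = R = 57.7 Ω
  C: Z = 1/(jωC) = -j/(ω·C) = 0 - j379.2 Ω
Step 3 — Series combination: Z_total = R + C = 57.7 - j379.2 Ω = 383.6∠-81.3° Ω.

Z = 57.7 - j379.2 Ω = 383.6∠-81.3° Ω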